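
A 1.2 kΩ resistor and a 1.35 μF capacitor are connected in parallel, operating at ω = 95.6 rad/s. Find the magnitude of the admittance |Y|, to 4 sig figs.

X_C = 1/(ωC) = 7748 Ω
Parallel: admittances add. Y = 1/R + jωC
Y = (0.0008333 + j0.0001291) S
|Y| = 0.0008433 S → |Z| = 1/|Y| = 1186 Ω, ∠Z = −∠Y = -8.804°

843.3 μS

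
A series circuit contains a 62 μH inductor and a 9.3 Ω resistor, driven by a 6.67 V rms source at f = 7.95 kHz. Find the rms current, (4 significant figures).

680.5 mA

ω = 2πf = 49950 rad/s
X_L = ωL = 3.097 Ω
Z = 9.300 + j3.097 Ω
|Z| = √(9.300² + 3.097²) = 9.802 Ω
I = V/|Z| = 6.67/9.802 = 680.5 mA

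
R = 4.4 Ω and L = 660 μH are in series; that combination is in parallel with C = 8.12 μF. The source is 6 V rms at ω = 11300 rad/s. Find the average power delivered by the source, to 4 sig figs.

X_L = ωL = 7.458 Ω
X_C = 1/(ωC) = 10.90 Ω
Branch 1 (R+jX_L): Z₁ = 4.400 + j7.458 Ω, |Z₁| = 8.659 Ω
Branch 2 (−jX_C): Z₂ = −j10.90 Ω
Parallel: Z = Z₁Z₂/(Z₁+Z₂), |Z| = 16.90 Ω, ∠Z = 7.483°
I = V/|Z| = 355.1 mA
P = VI cos φ = 6 × 0.3551 × cos(7.483°) = 2.113 W

2.113 W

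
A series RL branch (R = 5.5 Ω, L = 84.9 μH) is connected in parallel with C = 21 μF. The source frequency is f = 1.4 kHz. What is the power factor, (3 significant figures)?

ω = 2πf = 8796 rad/s
X_L = ωL = 0.747 Ω
X_C = 1/(ωC) = 5.41 Ω
Branch 1 (R+jX_L): Z₁ = 5.50 + j0.747 Ω, |Z₁| = 5.55 Ω
Branch 2 (−jX_C): Z₂ = −j5.41 Ω
Parallel: Z = Z₁Z₂/(Z₁+Z₂), |Z| = 4.17 Ω, ∠Z = -42.0°
cos φ = cos(-42.0°) = 0.744

0.744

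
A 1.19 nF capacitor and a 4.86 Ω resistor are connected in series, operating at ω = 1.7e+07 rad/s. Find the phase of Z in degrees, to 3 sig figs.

-84.4°

X_C = 1/(ωC) = 49.4 Ω
Z = 4.86 − j49.4 Ω
|Z| = √(4.86² + 49.4²) = 49.7 Ω
∠Z = arctan(-49.4/4.86) = -84.4°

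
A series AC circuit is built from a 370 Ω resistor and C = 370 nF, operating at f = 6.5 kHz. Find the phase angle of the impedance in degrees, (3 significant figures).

ω = 2πf = 40840 rad/s
X_C = 1/(ωC) = 66.2 Ω
Z = 370 − j66.2 Ω
|Z| = √(370² + 66.2²) = 376 Ω
∠Z = arctan(-66.2/370) = -10.1°

-10.1°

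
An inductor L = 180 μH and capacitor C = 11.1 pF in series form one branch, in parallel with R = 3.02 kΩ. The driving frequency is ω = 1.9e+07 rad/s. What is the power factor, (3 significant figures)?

0.401

X_L = ωL = 3420 Ω
X_C = 1/(ωC) = 4740 Ω
Branch 1: Z₁ = R = 3020 Ω
Branch 2 (series LC): Z₂ = j(X_L − X_C) = −j1320 Ω
Parallel: Z = Z₁Z₂/(Z₁+Z₂), |Z| = 1210 Ω, ∠Z = -66.4°
cos φ = cos(-66.4°) = 0.401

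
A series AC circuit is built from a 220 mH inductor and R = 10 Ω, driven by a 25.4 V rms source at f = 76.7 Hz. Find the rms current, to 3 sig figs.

239 mA

ω = 2πf = 481.9 rad/s
X_L = ωL = 106 Ω
Z = 10.0 + j106 Ω
|Z| = √(10.0² + 106²) = 106 Ω
I = V/|Z| = 25.4/106 = 239 mA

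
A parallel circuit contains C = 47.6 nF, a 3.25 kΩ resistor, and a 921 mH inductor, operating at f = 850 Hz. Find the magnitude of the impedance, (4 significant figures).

3206 Ω

ω = 2πf = 5341 rad/s
X_L = ωL = 4919 Ω
X_C = 1/(ωC) = 3934 Ω
Parallel: admittances add. Y = 1/R + 1/(jωL) + jωC
Y = (0.0003077 + j5.092e-05) S
|Y| = 0.0003119 S → |Z| = 1/|Y| = 3206 Ω, ∠Z = −∠Y = -9.396°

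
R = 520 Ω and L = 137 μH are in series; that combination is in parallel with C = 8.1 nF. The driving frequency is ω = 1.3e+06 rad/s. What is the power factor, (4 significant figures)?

0.1706

X_L = ωL = 178.1 Ω
X_C = 1/(ωC) = 94.97 Ω
Branch 1 (R+jX_L): Z₁ = 520.0 + j178.1 Ω, |Z₁| = 549.7 Ω
Branch 2 (−jX_C): Z₂ = −j94.97 Ω
Parallel: Z = Z₁Z₂/(Z₁+Z₂), |Z| = 99.12 Ω, ∠Z = -80.18°
cos φ = cos(-80.18°) = 0.1706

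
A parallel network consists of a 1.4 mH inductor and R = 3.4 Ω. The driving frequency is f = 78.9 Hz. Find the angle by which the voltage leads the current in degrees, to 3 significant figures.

ω = 2πf = 495.7 rad/s
X_L = ωL = 0.694 Ω
Parallel: admittances add. Y = 1/R + 1/(jωL)
Y = (0.294 − j1.44) S
|Y| = 1.47 S → |Z| = 1/|Y| = 0.680 Ω, ∠Z = −∠Y = 78.5°

78.5°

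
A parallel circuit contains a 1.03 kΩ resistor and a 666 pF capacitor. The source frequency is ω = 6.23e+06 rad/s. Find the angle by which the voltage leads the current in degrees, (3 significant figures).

X_C = 1/(ωC) = 241 Ω
Parallel: admittances add. Y = 1/R + jωC
Y = (0.000971 + j0.00415) S
|Y| = 0.00426 S → |Z| = 1/|Y| = 235 Ω, ∠Z = −∠Y = -76.8°

-76.8°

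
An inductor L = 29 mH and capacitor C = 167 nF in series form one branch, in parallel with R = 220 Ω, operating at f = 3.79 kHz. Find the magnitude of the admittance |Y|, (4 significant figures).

ω = 2πf = 23810 rad/s
X_L = ωL = 690.6 Ω
X_C = 1/(ωC) = 251.5 Ω
Branch 1: Z₁ = R = 220.0 Ω
Branch 2 (series LC): Z₂ = j(X_L − X_C) = j439.1 Ω
Parallel: Z = Z₁Z₂/(Z₁+Z₂), |Z| = 196.7 Ω, ∠Z = 26.61°
|Y| = 1/|Z| = 5.084 mS

5.084 mS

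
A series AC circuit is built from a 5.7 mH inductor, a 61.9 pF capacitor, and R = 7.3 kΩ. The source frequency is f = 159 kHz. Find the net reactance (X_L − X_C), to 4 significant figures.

ω = 2πf = 999000 rad/s
X_L = ωL = 5694 Ω
X_C = 1/(ωC) = 16170 Ω
X = 5694 − 16170 = -10480 Ω

-10480 Ω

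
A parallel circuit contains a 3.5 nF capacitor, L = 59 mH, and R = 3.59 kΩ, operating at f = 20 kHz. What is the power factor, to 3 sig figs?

0.674

ω = 2πf = 125700 rad/s
X_L = ωL = 7410 Ω
X_C = 1/(ωC) = 2270 Ω
Parallel: admittances add. Y = 1/R + 1/(jωL) + jωC
Y = (0.000279 + j0.000305) S
|Y| = 0.000413 S → |Z| = 1/|Y| = 2420 Ω, ∠Z = −∠Y = -47.6°
cos φ = cos(-47.6°) = 0.674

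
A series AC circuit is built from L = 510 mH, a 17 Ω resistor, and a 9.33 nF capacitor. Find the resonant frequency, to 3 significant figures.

ω₀ = 1/√(LC) = 1/√(0.51 × 9.33e-09) = 14500 rad/s
f₀ = ω₀/(2π) = 2.31 kHz

2.31 kHz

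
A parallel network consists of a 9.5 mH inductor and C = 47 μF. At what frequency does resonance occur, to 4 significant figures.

ω₀ = 1/√(LC) = 1/√(0.0095 × 4.7e-05) = 1497 rad/s
f₀ = ω₀/(2π) = 238.2 Hz

238.2 Hz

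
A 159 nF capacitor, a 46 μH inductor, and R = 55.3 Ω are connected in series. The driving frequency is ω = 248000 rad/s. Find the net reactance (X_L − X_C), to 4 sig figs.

X_L = ωL = 11.41 Ω
X_C = 1/(ωC) = 25.36 Ω
X = 11.41 − 25.36 = -13.95 Ω

-13.95 Ω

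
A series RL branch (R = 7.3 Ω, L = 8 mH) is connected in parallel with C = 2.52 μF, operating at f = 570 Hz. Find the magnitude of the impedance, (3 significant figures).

39.7 Ω

ω = 2πf = 3581 rad/s
X_L = ωL = 28.7 Ω
X_C = 1/(ωC) = 111 Ω
Branch 1 (R+jX_L): Z₁ = 7.30 + j28.7 Ω, |Z₁| = 29.6 Ω
Branch 2 (−jX_C): Z₂ = −j111 Ω
Parallel: Z = Z₁Z₂/(Z₁+Z₂), |Z| = 39.7 Ω, ∠Z = 70.6°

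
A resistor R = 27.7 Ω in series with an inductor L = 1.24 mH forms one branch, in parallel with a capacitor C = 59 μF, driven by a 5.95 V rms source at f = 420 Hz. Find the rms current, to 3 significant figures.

ω = 2πf = 2639 rad/s
X_L = ωL = 3.27 Ω
X_C = 1/(ωC) = 6.42 Ω
Branch 1 (R+jX_L): Z₁ = 27.7 + j3.27 Ω, |Z₁| = 27.9 Ω
Branch 2 (−jX_C): Z₂ = −j6.42 Ω
Parallel: Z = Z₁Z₂/(Z₁+Z₂), |Z| = 6.43 Ω, ∠Z = -76.8°
I = V/|Z| = 5.95/6.43 = 926 mA

926 mA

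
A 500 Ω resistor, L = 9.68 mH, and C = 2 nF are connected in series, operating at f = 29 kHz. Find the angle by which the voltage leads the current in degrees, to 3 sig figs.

-63.0°

ω = 2πf = 182200 rad/s
X_L = ωL = 1760 Ω
X_C = 1/(ωC) = 2740 Ω
Net reactance X = X_L − X_C = -980 Ω
Z = 500 − j980 Ω
|Z| = √(500² + 980²) = 1100 Ω
∠Z = arctan(-980/500) = -63.0°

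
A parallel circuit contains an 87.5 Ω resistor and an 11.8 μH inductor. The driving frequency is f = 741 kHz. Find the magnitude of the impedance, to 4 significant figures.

46.53 Ω

ω = 2πf = 4.656e+06 rad/s
X_L = ωL = 54.94 Ω
Parallel: admittances add. Y = 1/R + 1/(jωL)
Y = (0.01143 − j0.01820) S
|Y| = 0.02149 S → |Z| = 1/|Y| = 46.53 Ω, ∠Z = −∠Y = 57.88°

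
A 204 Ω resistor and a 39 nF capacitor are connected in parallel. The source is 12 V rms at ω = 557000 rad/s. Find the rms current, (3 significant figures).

X_C = 1/(ωC) = 46.0 Ω
Parallel: admittances add. Y = 1/R + jωC
Y = (0.00490 + j0.0217) S
|Y| = 0.0223 S → |Z| = 1/|Y| = 44.9 Ω, ∠Z = −∠Y = -77.3°
I = V/|Z| = 12/44.9 = 267 mA

267 mA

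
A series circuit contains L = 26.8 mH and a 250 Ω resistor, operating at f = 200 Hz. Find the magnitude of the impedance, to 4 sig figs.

ω = 2πf = 1257 rad/s
X_L = ωL = 33.68 Ω
Z = 250.0 + j33.68 Ω
|Z| = √(250.0² + 33.68²) = 252.3 Ω

252.3 Ω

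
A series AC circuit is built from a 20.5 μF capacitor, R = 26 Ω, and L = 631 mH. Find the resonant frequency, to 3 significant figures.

44.3 Hz

ω₀ = 1/√(LC) = 1/√(0.631 × 2.05e-05) = 278.0 rad/s
f₀ = ω₀/(2π) = 44.3 Hz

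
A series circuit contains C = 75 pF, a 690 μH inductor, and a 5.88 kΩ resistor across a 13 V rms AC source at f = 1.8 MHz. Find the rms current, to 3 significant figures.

ω = 2πf = 1.131e+07 rad/s
X_L = ωL = 7800 Ω
X_C = 1/(ωC) = 1180 Ω
Net reactance X = X_L − X_C = 6620 Ω
Z = 5880 + j6620 Ω
|Z| = √(5880² + 6620²) = 8860 Ω
I = V/|Z| = 13/8860 = 1.47 mA

1.47 mA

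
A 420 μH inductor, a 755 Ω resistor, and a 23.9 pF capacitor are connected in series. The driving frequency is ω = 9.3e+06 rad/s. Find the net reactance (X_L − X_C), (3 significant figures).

-593 Ω

X_L = ωL = 3910 Ω
X_C = 1/(ωC) = 4500 Ω
X = 3910 − 4500 = -593 Ω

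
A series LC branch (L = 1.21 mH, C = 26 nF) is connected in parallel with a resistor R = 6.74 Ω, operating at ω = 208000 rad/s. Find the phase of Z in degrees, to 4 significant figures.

X_L = ωL = 251.7 Ω
X_C = 1/(ωC) = 184.9 Ω
Branch 1: Z₁ = R = 6.740 Ω
Branch 2 (series LC): Z₂ = j(X_L − X_C) = j66.77 Ω
Parallel: Z = Z₁Z₂/(Z₁+Z₂), |Z| = 6.706 Ω, ∠Z = 5.764°

5.764°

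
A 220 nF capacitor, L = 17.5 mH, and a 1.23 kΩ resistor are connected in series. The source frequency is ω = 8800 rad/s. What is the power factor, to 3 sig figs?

0.959

X_L = ωL = 154 Ω
X_C = 1/(ωC) = 517 Ω
Net reactance X = X_L − X_C = -363 Ω
Z = 1230 − j363 Ω
|Z| = √(1230² + 363²) = 1280 Ω
∠Z = arctan(-363/1230) = -16.4°
cos φ = cos(-16.4°) = 0.959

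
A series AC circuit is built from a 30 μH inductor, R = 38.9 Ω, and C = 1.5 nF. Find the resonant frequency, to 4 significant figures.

ω₀ = 1/√(LC) = 1/√(3e-05 × 1.5e-09) = 4.714e+06 rad/s
f₀ = ω₀/(2π) = 750.3 kHz

750.3 kHz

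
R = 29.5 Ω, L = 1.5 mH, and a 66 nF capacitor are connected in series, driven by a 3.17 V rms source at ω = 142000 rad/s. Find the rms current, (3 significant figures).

28.7 mA

X_L = ωL = 213 Ω
X_C = 1/(ωC) = 107 Ω
Net reactance X = X_L − X_C = 106 Ω
Z = 29.5 + j106 Ω
|Z| = √(29.5² + 106²) = 110 Ω
I = V/|Z| = 3.17/110 = 28.7 mA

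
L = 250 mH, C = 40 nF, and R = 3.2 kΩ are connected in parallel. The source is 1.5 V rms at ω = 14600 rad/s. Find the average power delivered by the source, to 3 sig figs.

703 μW

X_L = ωL = 3650 Ω
X_C = 1/(ωC) = 1710 Ω
Parallel: admittances add. Y = 1/R + 1/(jωL) + jωC
Y = (0.000313 + j0.000310) S
|Y| = 0.000440 S → |Z| = 1/|Y| = 2270 Ω, ∠Z = −∠Y = -44.8°
I = V/|Z| = 660 μA
P = VI cos φ = 1.5 × 0.000660 × cos(-44.8°) = 703 μW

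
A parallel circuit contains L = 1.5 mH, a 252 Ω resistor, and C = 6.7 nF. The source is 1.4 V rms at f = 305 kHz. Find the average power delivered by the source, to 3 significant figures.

7.78 mW

ω = 2πf = 1.916e+06 rad/s
X_L = ωL = 2870 Ω
X_C = 1/(ωC) = 77.9 Ω
Parallel: admittances add. Y = 1/R + 1/(jωL) + jωC
Y = (0.00397 + j0.0125) S
|Y| = 0.0131 S → |Z| = 1/|Y| = 76.3 Ω, ∠Z = −∠Y = -72.4°
I = V/|Z| = 18.3 mA
P = VI cos φ = 1.4 × 0.0183 × cos(-72.4°) = 7.78 mW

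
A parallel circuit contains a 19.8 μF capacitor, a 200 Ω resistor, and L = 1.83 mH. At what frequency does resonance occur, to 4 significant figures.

ω₀ = 1/√(LC) = 1/√(0.00183 × 1.98e-05) = 5253 rad/s
f₀ = ω₀/(2π) = 836.1 Hz

836.1 Hz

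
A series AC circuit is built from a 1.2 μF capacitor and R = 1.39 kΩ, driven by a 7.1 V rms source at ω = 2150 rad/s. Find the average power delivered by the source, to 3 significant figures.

33.6 mW

X_C = 1/(ωC) = 388 Ω
Z = 1390 − j388 Ω
|Z| = √(1390² + 388²) = 1440 Ω
∠Z = arctan(-388/1390) = -15.6°
I = V/|Z| = 4.92 mA
P = VI cos φ = 7.1 × 0.00492 × cos(-15.6°) = 33.6 mW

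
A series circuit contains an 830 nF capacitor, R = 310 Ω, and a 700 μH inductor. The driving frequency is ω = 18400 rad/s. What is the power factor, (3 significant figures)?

X_L = ωL = 12.9 Ω
X_C = 1/(ωC) = 65.5 Ω
Net reactance X = X_L − X_C = -52.6 Ω
Z = 310 − j52.6 Ω
|Z| = √(310² + 52.6²) = 314 Ω
∠Z = arctan(-52.6/310) = -9.63°
cos φ = cos(-9.63°) = 0.986

0.986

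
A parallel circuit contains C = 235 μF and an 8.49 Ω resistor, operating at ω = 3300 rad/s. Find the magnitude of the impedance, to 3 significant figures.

1.27 Ω

X_C = 1/(ωC) = 1.29 Ω
Parallel: admittances add. Y = 1/R + jωC
Y = (0.118 + j0.775) S
|Y| = 0.784 S → |Z| = 1/|Y| = 1.27 Ω, ∠Z = −∠Y = -81.4°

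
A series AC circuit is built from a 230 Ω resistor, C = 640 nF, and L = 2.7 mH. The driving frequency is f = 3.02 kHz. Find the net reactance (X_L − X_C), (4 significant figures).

ω = 2πf = 18980 rad/s
X_L = ωL = 51.23 Ω
X_C = 1/(ωC) = 82.34 Ω
X = 51.23 − 82.34 = -31.11 Ω

-31.11 Ω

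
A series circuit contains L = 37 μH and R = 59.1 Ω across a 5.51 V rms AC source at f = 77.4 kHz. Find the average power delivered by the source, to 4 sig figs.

470.1 mW

ω = 2πf = 486300 rad/s
X_L = ωL = 17.99 Ω
Z = 59.10 + j17.99 Ω
|Z| = √(59.10² + 17.99²) = 61.78 Ω
∠Z = arctan(17.99/59.10) = 16.93°
I = V/|Z| = 89.19 mA
P = VI cos φ = 5.51 × 0.08919 × cos(16.93°) = 470.1 mW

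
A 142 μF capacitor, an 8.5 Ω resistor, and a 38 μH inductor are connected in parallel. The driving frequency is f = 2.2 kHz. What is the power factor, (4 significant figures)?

ω = 2πf = 13820 rad/s
X_L = ωL = 0.5253 Ω
X_C = 1/(ωC) = 0.5095 Ω
Parallel: admittances add. Y = 1/R + 1/(jωL) + jωC
Y = (0.1176 + j0.05910) S
|Y| = 0.1317 S → |Z| = 1/|Y| = 7.595 Ω, ∠Z = −∠Y = -26.67°
cos φ = cos(-26.67°) = 0.8936

0.8936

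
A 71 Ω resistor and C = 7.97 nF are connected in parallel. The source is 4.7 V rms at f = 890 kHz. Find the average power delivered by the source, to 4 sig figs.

311.1 mW

ω = 2πf = 5.592e+06 rad/s
X_C = 1/(ωC) = 22.44 Ω
Parallel: admittances add. Y = 1/R + jωC
Y = (0.01408 + j0.04457) S
|Y| = 0.04674 S → |Z| = 1/|Y| = 21.39 Ω, ∠Z = −∠Y = -72.46°
I = V/|Z| = 219.7 mA
P = VI cos φ = 4.7 × 0.2197 × cos(-72.46°) = 311.1 mW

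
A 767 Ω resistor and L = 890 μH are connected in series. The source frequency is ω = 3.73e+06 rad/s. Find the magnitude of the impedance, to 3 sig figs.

3410 Ω

X_L = ωL = 3320 Ω
Z = 767 + j3320 Ω
|Z| = √(767² + 3320²) = 3410 Ω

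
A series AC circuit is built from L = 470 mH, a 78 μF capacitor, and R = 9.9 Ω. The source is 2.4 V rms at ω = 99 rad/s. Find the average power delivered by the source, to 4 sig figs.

8.167 mW

X_L = ωL = 46.53 Ω
X_C = 1/(ωC) = 129.5 Ω
Net reactance X = X_L − X_C = -82.97 Ω
Z = 9.900 − j82.97 Ω
|Z| = √(9.900² + 82.97²) = 83.56 Ω
∠Z = arctan(-82.97/9.900) = -83.20°
I = V/|Z| = 28.72 mA
P = VI cos φ = 2.4 × 0.02872 × cos(-83.20°) = 8.167 mW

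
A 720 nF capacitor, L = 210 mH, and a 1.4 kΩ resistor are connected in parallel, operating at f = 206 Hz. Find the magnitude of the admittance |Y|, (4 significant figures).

2.838 mS

ω = 2πf = 1294 rad/s
X_L = ωL = 271.8 Ω
X_C = 1/(ωC) = 1073 Ω
Parallel: admittances add. Y = 1/R + 1/(jωL) + jωC
Y = (0.0007143 − j0.002747) S
|Y| = 0.002838 S → |Z| = 1/|Y| = 352.3 Ω, ∠Z = −∠Y = 75.43°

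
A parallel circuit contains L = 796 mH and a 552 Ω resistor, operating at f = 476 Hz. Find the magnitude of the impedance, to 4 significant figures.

ω = 2πf = 2991 rad/s
X_L = ωL = 2381 Ω
Parallel: admittances add. Y = 1/R + 1/(jωL)
Y = (0.001812 − j0.0004200) S
|Y| = 0.001860 S → |Z| = 1/|Y| = 537.7 Ω, ∠Z = −∠Y = 13.05°

537.7 Ω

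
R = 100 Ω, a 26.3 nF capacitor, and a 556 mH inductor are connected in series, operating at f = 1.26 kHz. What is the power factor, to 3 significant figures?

ω = 2πf = 7917 rad/s
X_L = ωL = 4400 Ω
X_C = 1/(ωC) = 4800 Ω
Net reactance X = X_L − X_C = -401 Ω
Z = 100 − j401 Ω
|Z| = √(100² + 401²) = 413 Ω
∠Z = arctan(-401/100) = -76.0°
cos φ = cos(-76.0°) = 0.242

0.242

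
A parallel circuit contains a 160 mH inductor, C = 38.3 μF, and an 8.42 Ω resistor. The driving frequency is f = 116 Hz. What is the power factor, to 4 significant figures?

ω = 2πf = 728.8 rad/s
X_L = ωL = 116.6 Ω
X_C = 1/(ωC) = 35.82 Ω
Parallel: admittances add. Y = 1/R + 1/(jωL) + jωC
Y = (0.1188 + j0.01934) S
|Y| = 0.1203 S → |Z| = 1/|Y| = 8.311 Ω, ∠Z = −∠Y = -9.249°
cos φ = cos(-9.249°) = 0.9870

0.9870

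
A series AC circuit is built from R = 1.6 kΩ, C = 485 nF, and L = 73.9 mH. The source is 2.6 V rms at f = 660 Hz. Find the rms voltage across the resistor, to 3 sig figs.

2.58 V

ω = 2πf = 4147 rad/s
X_L = ωL = 306 Ω
X_C = 1/(ωC) = 497 Ω
Net reactance X = X_L − X_C = -191 Ω
Z = 1600 − j191 Ω
|Z| = √(1600² + 191²) = 1610 Ω
I = V/|Z| = 1.61 mA
V_R = I·|Z_R| = 0.00161 × 1600 = 2.58 V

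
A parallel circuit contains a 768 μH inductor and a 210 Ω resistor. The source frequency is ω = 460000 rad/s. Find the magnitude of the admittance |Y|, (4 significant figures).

5.540 mS

X_L = ωL = 353.3 Ω
Parallel: admittances add. Y = 1/R + 1/(jωL)
Y = (0.004762 − j0.002831) S
|Y| = 0.005540 S → |Z| = 1/|Y| = 180.5 Ω, ∠Z = −∠Y = 30.73°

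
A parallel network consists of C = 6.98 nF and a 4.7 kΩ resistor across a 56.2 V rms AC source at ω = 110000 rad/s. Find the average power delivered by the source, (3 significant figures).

X_C = 1/(ωC) = 1300 Ω
Parallel: admittances add. Y = 1/R + jωC
Y = (0.000213 + j0.000768) S
|Y| = 0.000797 S → |Z| = 1/|Y| = 1260 Ω, ∠Z = −∠Y = -74.5°
I = V/|Z| = 44.8 mA
P = VI cos φ = 56.2 × 0.0448 × cos(-74.5°) = 672 mW

672 mW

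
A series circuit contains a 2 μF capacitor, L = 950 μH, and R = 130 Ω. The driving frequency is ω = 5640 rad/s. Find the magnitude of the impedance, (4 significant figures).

X_L = ωL = 5.358 Ω
X_C = 1/(ωC) = 88.65 Ω
Net reactance X = X_L − X_C = -83.29 Ω
Z = 130.0 − j83.29 Ω
|Z| = √(130.0² + 83.29²) = 154.4 Ω

154.4 Ω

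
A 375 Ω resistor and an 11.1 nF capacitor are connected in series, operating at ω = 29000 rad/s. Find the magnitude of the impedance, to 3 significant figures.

X_C = 1/(ωC) = 3110 Ω
Z = 375 − j3110 Ω
|Z| = √(375² + 3110²) = 3130 Ω

3130 Ω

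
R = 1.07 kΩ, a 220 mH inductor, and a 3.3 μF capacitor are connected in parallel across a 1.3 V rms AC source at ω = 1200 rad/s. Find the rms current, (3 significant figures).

1.24 mA

X_L = ωL = 264 Ω
X_C = 1/(ωC) = 253 Ω
Parallel: admittances add. Y = 1/R + 1/(jωL) + jωC
Y = (0.000935 + j0.000172) S
|Y| = 0.000950 S → |Z| = 1/|Y| = 1050 Ω, ∠Z = −∠Y = -10.4°
I = V/|Z| = 1.3/1050 = 1.24 mA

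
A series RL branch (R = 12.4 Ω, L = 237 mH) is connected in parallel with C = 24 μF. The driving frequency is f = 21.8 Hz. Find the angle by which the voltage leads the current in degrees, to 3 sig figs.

66.5°

ω = 2πf = 137.0 rad/s
X_L = ωL = 32.5 Ω
X_C = 1/(ωC) = 304 Ω
Branch 1 (R+jX_L): Z₁ = 12.4 + j32.5 Ω, |Z₁| = 34.8 Ω
Branch 2 (−jX_C): Z₂ = −j304 Ω
Parallel: Z = Z₁Z₂/(Z₁+Z₂), |Z| = 38.9 Ω, ∠Z = 66.5°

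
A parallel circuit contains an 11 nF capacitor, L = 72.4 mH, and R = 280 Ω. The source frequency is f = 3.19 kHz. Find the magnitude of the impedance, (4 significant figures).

277.6 Ω

ω = 2πf = 20040 rad/s
X_L = ωL = 1451 Ω
X_C = 1/(ωC) = 4536 Ω
Parallel: admittances add. Y = 1/R + 1/(jωL) + jωC
Y = (0.003571 − j0.0004686) S
|Y| = 0.003602 S → |Z| = 1/|Y| = 277.6 Ω, ∠Z = −∠Y = 7.476°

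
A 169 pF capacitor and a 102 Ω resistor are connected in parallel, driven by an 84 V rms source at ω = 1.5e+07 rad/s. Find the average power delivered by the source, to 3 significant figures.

69.2 W

X_C = 1/(ωC) = 394 Ω
Parallel: admittances add. Y = 1/R + jωC
Y = (0.00980 + j0.00254) S
|Y| = 0.0101 S → |Z| = 1/|Y| = 98.8 Ω, ∠Z = −∠Y = -14.5°
I = V/|Z| = 851 mA
P = VI cos φ = 84 × 0.851 × cos(-14.5°) = 69.2 W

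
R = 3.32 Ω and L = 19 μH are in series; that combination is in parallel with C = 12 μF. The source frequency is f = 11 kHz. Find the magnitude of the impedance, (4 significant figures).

1.296 Ω

ω = 2πf = 69120 rad/s
X_L = ωL = 1.313 Ω
X_C = 1/(ωC) = 1.206 Ω
Branch 1 (R+jX_L): Z₁ = 3.320 + j1.313 Ω, |Z₁| = 3.570 Ω
Branch 2 (−jX_C): Z₂ = −j1.206 Ω
Parallel: Z = Z₁Z₂/(Z₁+Z₂), |Z| = 1.296 Ω, ∠Z = -70.27°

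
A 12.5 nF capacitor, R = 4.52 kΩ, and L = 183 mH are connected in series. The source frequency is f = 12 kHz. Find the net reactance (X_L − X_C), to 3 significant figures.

ω = 2πf = 75400 rad/s
X_L = ωL = 13800 Ω
X_C = 1/(ωC) = 1060 Ω
X = 13800 − 1060 = 12700 Ω

12700 Ω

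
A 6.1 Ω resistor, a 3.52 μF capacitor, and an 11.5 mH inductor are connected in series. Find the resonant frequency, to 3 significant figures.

791 Hz

ω₀ = 1/√(LC) = 1/√(0.0115 × 3.52e-06) = 4970 rad/s
f₀ = ω₀/(2π) = 791 Hz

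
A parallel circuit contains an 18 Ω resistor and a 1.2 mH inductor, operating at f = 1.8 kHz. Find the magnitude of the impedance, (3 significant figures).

ω = 2πf = 11310 rad/s
X_L = ωL = 13.6 Ω
Parallel: admittances add. Y = 1/R + 1/(jωL)
Y = (0.0556 − j0.0737) S
|Y| = 0.0923 S → |Z| = 1/|Y| = 10.8 Ω, ∠Z = −∠Y = 53.0°

10.8 Ω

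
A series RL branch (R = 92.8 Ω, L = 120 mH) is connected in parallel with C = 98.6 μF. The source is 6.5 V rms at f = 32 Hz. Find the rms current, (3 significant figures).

ω = 2πf = 201.1 rad/s
X_L = ωL = 24.1 Ω
X_C = 1/(ωC) = 50.4 Ω
Branch 1 (R+jX_L): Z₁ = 92.8 + j24.1 Ω, |Z₁| = 95.9 Ω
Branch 2 (−jX_C): Z₂ = −j50.4 Ω
Parallel: Z = Z₁Z₂/(Z₁+Z₂), |Z| = 50.1 Ω, ∠Z = -59.6°
I = V/|Z| = 6.5/50.1 = 130 mA

130 mA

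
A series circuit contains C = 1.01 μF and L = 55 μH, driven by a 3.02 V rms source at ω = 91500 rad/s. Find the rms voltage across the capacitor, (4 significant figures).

X_L = ωL = 5.032 Ω
X_C = 1/(ωC) = 10.82 Ω
Net reactance X = X_L − X_C = -5.788 Ω
Z = − j5.788 Ω
|Z| = √(0² + 5.788²) = 5.788 Ω
I = V/|Z| = 521.7 mA
V_C = I·|Z_C| = 0.5217 × 10.82 = 5.646 V

5.646 V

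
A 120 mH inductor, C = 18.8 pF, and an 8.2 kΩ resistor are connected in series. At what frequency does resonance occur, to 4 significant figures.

106.0 kHz

ω₀ = 1/√(LC) = 1/√(0.12 × 1.88e-11) = 665800 rad/s
f₀ = ω₀/(2π) = 106.0 kHz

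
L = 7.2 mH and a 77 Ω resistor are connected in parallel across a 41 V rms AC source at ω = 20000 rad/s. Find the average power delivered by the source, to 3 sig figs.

21.8 W

X_L = ωL = 144 Ω
Parallel: admittances add. Y = 1/R + 1/(jωL)
Y = (0.0130 − j0.00694) S
|Y| = 0.0147 S → |Z| = 1/|Y| = 67.9 Ω, ∠Z = −∠Y = 28.1°
I = V/|Z| = 604 mA
P = VI cos φ = 41 × 0.604 × cos(28.1°) = 21.8 W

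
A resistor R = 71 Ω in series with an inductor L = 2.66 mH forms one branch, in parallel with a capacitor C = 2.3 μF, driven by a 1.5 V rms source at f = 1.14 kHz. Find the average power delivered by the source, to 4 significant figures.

29.56 mW

ω = 2πf = 7163 rad/s
X_L = ωL = 19.05 Ω
X_C = 1/(ωC) = 60.70 Ω
Branch 1 (R+jX_L): Z₁ = 71.00 + j19.05 Ω, |Z₁| = 73.51 Ω
Branch 2 (−jX_C): Z₂ = −j60.70 Ω
Parallel: Z = Z₁Z₂/(Z₁+Z₂), |Z| = 54.21 Ω, ∠Z = -44.58°
I = V/|Z| = 27.67 mA
P = VI cos φ = 1.5 × 0.02767 × cos(-44.58°) = 29.56 mW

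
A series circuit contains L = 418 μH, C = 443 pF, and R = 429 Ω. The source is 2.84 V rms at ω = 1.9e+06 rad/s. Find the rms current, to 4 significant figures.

4.876 mA

X_L = ωL = 794.2 Ω
X_C = 1/(ωC) = 1188 Ω
Net reactance X = X_L − X_C = -393.9 Ω
Z = 429.0 − j393.9 Ω
|Z| = √(429.0² + 393.9²) = 582.4 Ω
I = V/|Z| = 2.84/582.4 = 4.876 mA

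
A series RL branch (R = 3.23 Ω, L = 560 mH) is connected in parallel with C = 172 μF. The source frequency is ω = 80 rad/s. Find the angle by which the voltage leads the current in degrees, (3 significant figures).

79.3°

X_L = ωL = 44.8 Ω
X_C = 1/(ωC) = 72.7 Ω
Branch 1 (R+jX_L): Z₁ = 3.23 + j44.8 Ω, |Z₁| = 44.9 Ω
Branch 2 (−jX_C): Z₂ = −j72.7 Ω
Parallel: Z = Z₁Z₂/(Z₁+Z₂), |Z| = 116 Ω, ∠Z = 79.3°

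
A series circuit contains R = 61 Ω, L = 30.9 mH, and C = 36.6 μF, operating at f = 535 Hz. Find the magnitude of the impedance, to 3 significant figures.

ω = 2πf = 3362 rad/s
X_L = ωL = 104 Ω
X_C = 1/(ωC) = 8.13 Ω
Net reactance X = X_L − X_C = 95.7 Ω
Z = 61.0 + j95.7 Ω
|Z| = √(61.0² + 95.7²) = 114 Ω

114 Ω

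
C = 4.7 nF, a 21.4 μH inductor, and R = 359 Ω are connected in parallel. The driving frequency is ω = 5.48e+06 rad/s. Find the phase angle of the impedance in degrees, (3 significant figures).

X_L = ωL = 117 Ω
X_C = 1/(ωC) = 38.8 Ω
Parallel: admittances add. Y = 1/R + 1/(jωL) + jωC
Y = (0.00279 + j0.0172) S
|Y| = 0.0175 S → |Z| = 1/|Y| = 57.3 Ω, ∠Z = −∠Y = -80.8°

-80.8°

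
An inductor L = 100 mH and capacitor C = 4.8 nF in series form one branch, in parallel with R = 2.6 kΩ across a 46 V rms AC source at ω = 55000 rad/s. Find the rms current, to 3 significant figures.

32.2 mA

X_L = ωL = 5500 Ω
X_C = 1/(ωC) = 3790 Ω
Branch 1: Z₁ = R = 2600 Ω
Branch 2 (series LC): Z₂ = j(X_L − X_C) = j1710 Ω
Parallel: Z = Z₁Z₂/(Z₁+Z₂), |Z| = 1430 Ω, ∠Z = 56.6°
I = V/|Z| = 46/1430 = 32.2 mA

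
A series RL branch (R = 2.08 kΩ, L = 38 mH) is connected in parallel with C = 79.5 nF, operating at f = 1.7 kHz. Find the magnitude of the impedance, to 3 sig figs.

1120 Ω

ω = 2πf = 10680 rad/s
X_L = ωL = 406 Ω
X_C = 1/(ωC) = 1180 Ω
Branch 1 (R+jX_L): Z₁ = 2080 + j406 Ω, |Z₁| = 2120 Ω
Branch 2 (−jX_C): Z₂ = −j1180 Ω
Parallel: Z = Z₁Z₂/(Z₁+Z₂), |Z| = 1120 Ω, ∠Z = -58.6°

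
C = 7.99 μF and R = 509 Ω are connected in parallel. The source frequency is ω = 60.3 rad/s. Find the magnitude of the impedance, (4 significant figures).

X_C = 1/(ωC) = 2076 Ω
Parallel: admittances add. Y = 1/R + jωC
Y = (0.001965 + j0.0004818) S
|Y| = 0.002023 S → |Z| = 1/|Y| = 494.4 Ω, ∠Z = −∠Y = -13.78°

494.4 Ω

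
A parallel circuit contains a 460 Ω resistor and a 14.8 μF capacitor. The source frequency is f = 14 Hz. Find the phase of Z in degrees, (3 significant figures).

-30.9°

ω = 2πf = 87.96 rad/s
X_C = 1/(ωC) = 768 Ω
Parallel: admittances add. Y = 1/R + jωC
Y = (0.00217 + j0.00130) S
|Y| = 0.00253 S → |Z| = 1/|Y| = 395 Ω, ∠Z = −∠Y = -30.9°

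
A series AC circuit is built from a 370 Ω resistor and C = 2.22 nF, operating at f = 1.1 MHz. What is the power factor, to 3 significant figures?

ω = 2πf = 6.912e+06 rad/s
X_C = 1/(ωC) = 65.2 Ω
Z = 370 − j65.2 Ω
|Z| = √(370² + 65.2²) = 376 Ω
∠Z = arctan(-65.2/370) = -9.99°
cos φ = cos(-9.99°) = 0.985

0.985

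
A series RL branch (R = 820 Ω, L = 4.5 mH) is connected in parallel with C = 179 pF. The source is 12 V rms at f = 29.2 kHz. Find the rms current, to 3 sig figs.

ω = 2πf = 183500 rad/s
X_L = ωL = 826 Ω
X_C = 1/(ωC) = 30400 Ω
Branch 1 (R+jX_L): Z₁ = 820 + j826 Ω, |Z₁| = 1160 Ω
Branch 2 (−jX_C): Z₂ = −j30400 Ω
Parallel: Z = Z₁Z₂/(Z₁+Z₂), |Z| = 1200 Ω, ∠Z = 43.6°
I = V/|Z| = 12/1200 = 10.0 mA

10.0 mA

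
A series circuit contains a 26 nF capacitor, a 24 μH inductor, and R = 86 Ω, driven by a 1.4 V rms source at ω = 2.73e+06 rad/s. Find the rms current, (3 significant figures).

14.0 mA

X_L = ωL = 65.5 Ω
X_C = 1/(ωC) = 14.1 Ω
Net reactance X = X_L − X_C = 51.4 Ω
Z = 86.0 + j51.4 Ω
|Z| = √(86.0² + 51.4²) = 100 Ω
I = V/|Z| = 1.4/100 = 14.0 mA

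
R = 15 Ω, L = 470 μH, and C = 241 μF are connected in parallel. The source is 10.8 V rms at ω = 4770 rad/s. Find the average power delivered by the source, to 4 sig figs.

7.776 W

X_L = ωL = 2.242 Ω
X_C = 1/(ωC) = 0.8699 Ω
Parallel: admittances add. Y = 1/R + 1/(jωL) + jωC
Y = (0.06667 + j0.7035) S
|Y| = 0.7067 S → |Z| = 1/|Y| = 1.415 Ω, ∠Z = −∠Y = -84.59°
I = V/|Z| = 7.632 A
P = VI cos φ = 10.8 × 7.632 × cos(-84.59°) = 7.776 W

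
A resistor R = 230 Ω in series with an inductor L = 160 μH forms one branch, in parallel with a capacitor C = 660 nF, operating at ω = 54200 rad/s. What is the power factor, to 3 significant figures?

0.121

X_L = ωL = 8.67 Ω
X_C = 1/(ωC) = 28.0 Ω
Branch 1 (R+jX_L): Z₁ = 230 + j8.67 Ω, |Z₁| = 230 Ω
Branch 2 (−jX_C): Z₂ = −j28.0 Ω
Parallel: Z = Z₁Z₂/(Z₁+Z₂), |Z| = 27.9 Ω, ∠Z = -83.0°
cos φ = cos(-83.0°) = 0.121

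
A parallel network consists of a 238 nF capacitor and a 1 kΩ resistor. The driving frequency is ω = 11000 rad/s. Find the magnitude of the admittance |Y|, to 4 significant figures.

X_C = 1/(ωC) = 382.0 Ω
Parallel: admittances add. Y = 1/R + jωC
Y = (0.001000 + j0.002618) S
|Y| = 0.002802 S → |Z| = 1/|Y| = 356.8 Ω, ∠Z = −∠Y = -69.09°

2.802 mS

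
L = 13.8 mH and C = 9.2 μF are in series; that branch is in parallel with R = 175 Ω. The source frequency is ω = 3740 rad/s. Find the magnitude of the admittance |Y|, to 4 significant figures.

X_L = ωL = 51.61 Ω
X_C = 1/(ωC) = 29.06 Ω
Branch 1: Z₁ = R = 175.0 Ω
Branch 2 (series LC): Z₂ = j(X_L − X_C) = j22.55 Ω
Parallel: Z = Z₁Z₂/(Z₁+Z₂), |Z| = 22.36 Ω, ∠Z = 82.66°
|Y| = 1/|Z| = 44.71 mS

44.71 mS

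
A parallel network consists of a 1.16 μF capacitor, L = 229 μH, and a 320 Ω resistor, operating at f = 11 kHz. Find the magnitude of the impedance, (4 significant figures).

ω = 2πf = 69120 rad/s
X_L = ωL = 15.83 Ω
X_C = 1/(ωC) = 12.47 Ω
Parallel: admittances add. Y = 1/R + 1/(jωL) + jωC
Y = (0.003125 + j0.01699) S
|Y| = 0.01728 S → |Z| = 1/|Y| = 57.88 Ω, ∠Z = −∠Y = -79.58°

57.88 Ω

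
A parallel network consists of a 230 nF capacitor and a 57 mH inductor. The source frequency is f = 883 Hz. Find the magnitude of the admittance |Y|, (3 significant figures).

ω = 2πf = 5548 rad/s
X_L = ωL = 316 Ω
X_C = 1/(ωC) = 784 Ω
Parallel: admittances add. Y = 1/(jωL) + jωC
Y = (0 − j0.00189) S
|Y| = 0.00189 S → |Z| = 1/|Y| = 530 Ω, ∠Z = −∠Y = 90.0°

1.89 mS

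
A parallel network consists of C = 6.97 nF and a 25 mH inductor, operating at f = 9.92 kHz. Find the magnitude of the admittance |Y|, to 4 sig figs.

207.3 μS

ω = 2πf = 62330 rad/s
X_L = ωL = 1558 Ω
X_C = 1/(ωC) = 2302 Ω
Parallel: admittances add. Y = 1/(jωL) + jωC
Y = (0 − j0.0002073) S
|Y| = 0.0002073 S → |Z| = 1/|Y| = 4823 Ω, ∠Z = −∠Y = 90.00°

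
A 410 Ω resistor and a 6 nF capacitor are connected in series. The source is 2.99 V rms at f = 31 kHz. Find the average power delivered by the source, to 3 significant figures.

4.07 mW

ω = 2πf = 194800 rad/s
X_C = 1/(ωC) = 856 Ω
Z = 410 − j856 Ω
|Z| = √(410² + 856²) = 949 Ω
∠Z = arctan(-856/410) = -64.4°
I = V/|Z| = 3.15 mA
P = VI cos φ = 2.99 × 0.00315 × cos(-64.4°) = 4.07 mW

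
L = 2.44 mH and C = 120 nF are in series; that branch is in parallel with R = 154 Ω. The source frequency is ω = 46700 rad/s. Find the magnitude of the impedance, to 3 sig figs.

X_L = ωL = 114 Ω
X_C = 1/(ωC) = 178 Ω
Branch 1: Z₁ = R = 154 Ω
Branch 2 (series LC): Z₂ = j(X_L − X_C) = −j64.5 Ω
Parallel: Z = Z₁Z₂/(Z₁+Z₂), |Z| = 59.5 Ω, ∠Z = -67.3°

59.5 Ω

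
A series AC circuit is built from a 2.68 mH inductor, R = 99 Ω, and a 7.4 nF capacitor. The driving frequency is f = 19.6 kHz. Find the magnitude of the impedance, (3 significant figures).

774 Ω

ω = 2πf = 123200 rad/s
X_L = ωL = 330 Ω
X_C = 1/(ωC) = 1100 Ω
Net reactance X = X_L − X_C = -767 Ω
Z = 99.0 − j767 Ω
|Z| = √(99.0² + 767²) = 774 Ω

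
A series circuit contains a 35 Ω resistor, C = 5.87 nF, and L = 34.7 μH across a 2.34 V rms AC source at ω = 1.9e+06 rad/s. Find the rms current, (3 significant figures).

55.3 mA

X_L = ωL = 65.9 Ω
X_C = 1/(ωC) = 89.7 Ω
Net reactance X = X_L − X_C = -23.7 Ω
Z = 35.0 − j23.7 Ω
|Z| = √(35.0² + 23.7²) = 42.3 Ω
I = V/|Z| = 2.34/42.3 = 55.3 mA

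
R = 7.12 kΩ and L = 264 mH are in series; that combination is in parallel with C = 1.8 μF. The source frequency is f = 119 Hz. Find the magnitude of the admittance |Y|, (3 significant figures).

ω = 2πf = 747.7 rad/s
X_L = ωL = 197 Ω
X_C = 1/(ωC) = 743 Ω
Branch 1 (R+jX_L): Z₁ = 7120 + j197 Ω, |Z₁| = 7120 Ω
Branch 2 (−jX_C): Z₂ = −j743 Ω
Parallel: Z = Z₁Z₂/(Z₁+Z₂), |Z| = 741 Ω, ∠Z = -84.0°
|Y| = 1/|Z| = 1.35 mS

1.35 mS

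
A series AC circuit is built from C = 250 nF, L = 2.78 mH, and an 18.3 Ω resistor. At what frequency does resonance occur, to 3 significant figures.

6.04 kHz

ω₀ = 1/√(LC) = 1/√(0.00278 × 2.5e-07) = 37930 rad/s
f₀ = ω₀/(2π) = 6.04 kHz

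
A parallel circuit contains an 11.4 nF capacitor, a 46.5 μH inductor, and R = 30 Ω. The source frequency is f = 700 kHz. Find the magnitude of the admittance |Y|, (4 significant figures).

56.20 mS

ω = 2πf = 4.398e+06 rad/s
X_L = ωL = 204.5 Ω
X_C = 1/(ωC) = 19.94 Ω
Parallel: admittances add. Y = 1/R + 1/(jωL) + jωC
Y = (0.03333 + j0.04525) S
|Y| = 0.05620 S → |Z| = 1/|Y| = 17.79 Ω, ∠Z = −∠Y = -53.62°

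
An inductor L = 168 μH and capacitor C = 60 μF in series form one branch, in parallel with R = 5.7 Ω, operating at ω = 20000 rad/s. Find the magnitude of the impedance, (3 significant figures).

X_L = ωL = 3.36 Ω
X_C = 1/(ωC) = 0.833 Ω
Branch 1: Z₁ = R = 5.70 Ω
Branch 2 (series LC): Z₂ = j(X_L − X_C) = j2.53 Ω
Parallel: Z = Z₁Z₂/(Z₁+Z₂), |Z| = 2.31 Ω, ∠Z = 66.1°

2.31 Ω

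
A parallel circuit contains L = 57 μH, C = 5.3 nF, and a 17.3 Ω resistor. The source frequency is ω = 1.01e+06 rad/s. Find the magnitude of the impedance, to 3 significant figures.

X_L = ωL = 57.6 Ω
X_C = 1/(ωC) = 187 Ω
Parallel: admittances add. Y = 1/R + 1/(jωL) + jωC
Y = (0.0578 − j0.0120) S
|Y| = 0.0590 S → |Z| = 1/|Y| = 16.9 Ω, ∠Z = −∠Y = 11.7°

16.9 Ω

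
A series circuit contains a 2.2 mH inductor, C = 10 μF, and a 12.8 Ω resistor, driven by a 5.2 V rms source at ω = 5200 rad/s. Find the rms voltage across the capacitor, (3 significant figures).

6.67 V

X_L = ωL = 11.4 Ω
X_C = 1/(ωC) = 19.2 Ω
Net reactance X = X_L − X_C = -7.79 Ω
Z = 12.8 − j7.79 Ω
|Z| = √(12.8² + 7.79²) = 15.0 Ω
I = V/|Z| = 347 mA
V_C = I·|Z_C| = 0.347 × 19.2 = 6.67 V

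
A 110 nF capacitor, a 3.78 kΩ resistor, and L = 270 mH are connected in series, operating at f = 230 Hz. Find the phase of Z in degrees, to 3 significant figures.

ω = 2πf = 1445 rad/s
X_L = ωL = 390 Ω
X_C = 1/(ωC) = 6290 Ω
Net reactance X = X_L − X_C = -5900 Ω
Z = 3780 − j5900 Ω
|Z| = √(3780² + 5900²) = 7010 Ω
∠Z = arctan(-5900/3780) = -57.4°

-57.4°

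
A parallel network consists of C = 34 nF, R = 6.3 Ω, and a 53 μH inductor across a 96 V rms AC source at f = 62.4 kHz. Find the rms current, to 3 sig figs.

15.6 A

ω = 2πf = 392100 rad/s
X_L = ωL = 20.8 Ω
X_C = 1/(ωC) = 75.0 Ω
Parallel: admittances add. Y = 1/R + 1/(jωL) + jωC
Y = (0.159 − j0.0348) S
|Y| = 0.162 S → |Z| = 1/|Y| = 6.15 Ω, ∠Z = −∠Y = 12.4°
I = V/|Z| = 96/6.15 = 15.6 A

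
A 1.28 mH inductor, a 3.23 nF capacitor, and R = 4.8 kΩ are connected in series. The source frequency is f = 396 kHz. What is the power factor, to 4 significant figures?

0.8432

ω = 2πf = 2.488e+06 rad/s
X_L = ωL = 3185 Ω
X_C = 1/(ωC) = 124.4 Ω
Net reactance X = X_L − X_C = 3060 Ω
Z = 4800 + j3060 Ω
|Z| = √(4800² + 3060²) = 5693 Ω
∠Z = arctan(3060/4800) = 32.52°
cos φ = cos(32.52°) = 0.8432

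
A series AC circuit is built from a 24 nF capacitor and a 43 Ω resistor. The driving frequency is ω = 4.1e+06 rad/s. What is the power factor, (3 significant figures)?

0.973

X_C = 1/(ωC) = 10.2 Ω
Z = 43.0 − j10.2 Ω
|Z| = √(43.0² + 10.2²) = 44.2 Ω
∠Z = arctan(-10.2/43.0) = -13.3°
cos φ = cos(-13.3°) = 0.973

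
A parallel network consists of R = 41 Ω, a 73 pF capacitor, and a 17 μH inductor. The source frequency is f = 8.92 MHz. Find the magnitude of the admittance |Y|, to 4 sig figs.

24.58 mS

ω = 2πf = 5.605e+07 rad/s
X_L = ωL = 952.8 Ω
X_C = 1/(ωC) = 244.4 Ω
Parallel: admittances add. Y = 1/R + 1/(jωL) + jωC
Y = (0.02439 + j0.003042) S
|Y| = 0.02458 S → |Z| = 1/|Y| = 40.68 Ω, ∠Z = −∠Y = -7.109°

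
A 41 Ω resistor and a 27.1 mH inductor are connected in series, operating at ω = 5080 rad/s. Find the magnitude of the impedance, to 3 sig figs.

144 Ω

X_L = ωL = 138 Ω
Z = 41.0 + j138 Ω
|Z| = √(41.0² + 138²) = 144 Ω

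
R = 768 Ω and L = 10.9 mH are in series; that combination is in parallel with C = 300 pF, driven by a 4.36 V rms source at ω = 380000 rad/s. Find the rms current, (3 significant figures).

554 μA

X_L = ωL = 4140 Ω
X_C = 1/(ωC) = 8770 Ω
Branch 1 (R+jX_L): Z₁ = 768 + j4140 Ω, |Z₁| = 4210 Ω
Branch 2 (−jX_C): Z₂ = −j8770 Ω
Parallel: Z = Z₁Z₂/(Z₁+Z₂), |Z| = 7870 Ω, ∠Z = 70.1°
I = V/|Z| = 4.36/7870 = 554 μA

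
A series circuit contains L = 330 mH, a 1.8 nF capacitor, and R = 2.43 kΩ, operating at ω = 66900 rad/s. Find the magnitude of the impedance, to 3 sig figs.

14000 Ω

X_L = ωL = 22100 Ω
X_C = 1/(ωC) = 8300 Ω
Net reactance X = X_L − X_C = 13800 Ω
Z = 2430 + j13800 Ω
|Z| = √(2430² + 13800²) = 14000 Ω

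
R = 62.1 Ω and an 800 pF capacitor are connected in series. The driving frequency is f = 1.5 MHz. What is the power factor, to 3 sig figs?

0.424

ω = 2πf = 9.425e+06 rad/s
X_C = 1/(ωC) = 133 Ω
Z = 62.1 − j133 Ω
|Z| = √(62.1² + 133²) = 146 Ω
∠Z = arctan(-133/62.1) = -64.9°
cos φ = cos(-64.9°) = 0.424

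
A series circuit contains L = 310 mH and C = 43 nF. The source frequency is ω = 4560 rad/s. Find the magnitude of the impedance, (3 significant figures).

X_L = ωL = 1410 Ω
X_C = 1/(ωC) = 5100 Ω
Net reactance X = X_L − X_C = -3690 Ω
Z = − j3690 Ω
|Z| = √(0² + 3690²) = 3690 Ω

3690 Ω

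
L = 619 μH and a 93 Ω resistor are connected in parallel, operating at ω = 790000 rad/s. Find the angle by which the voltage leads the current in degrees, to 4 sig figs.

10.77°

X_L = ωL = 489.0 Ω
Parallel: admittances add. Y = 1/R + 1/(jωL)
Y = (0.01075 − j0.002045) S
|Y| = 0.01095 S → |Z| = 1/|Y| = 91.36 Ω, ∠Z = −∠Y = 10.77°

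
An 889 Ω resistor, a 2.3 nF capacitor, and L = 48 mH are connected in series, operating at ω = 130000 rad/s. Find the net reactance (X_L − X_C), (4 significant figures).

2896 Ω

X_L = ωL = 6240 Ω
X_C = 1/(ωC) = 3344 Ω
X = 6240 − 3344 = 2896 Ω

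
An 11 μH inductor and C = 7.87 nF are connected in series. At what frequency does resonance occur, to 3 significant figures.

ω₀ = 1/√(LC) = 1/√(1.1e-05 × 7.87e-09) = 3.399e+06 rad/s
f₀ = ω₀/(2π) = 541 kHz

541 kHz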